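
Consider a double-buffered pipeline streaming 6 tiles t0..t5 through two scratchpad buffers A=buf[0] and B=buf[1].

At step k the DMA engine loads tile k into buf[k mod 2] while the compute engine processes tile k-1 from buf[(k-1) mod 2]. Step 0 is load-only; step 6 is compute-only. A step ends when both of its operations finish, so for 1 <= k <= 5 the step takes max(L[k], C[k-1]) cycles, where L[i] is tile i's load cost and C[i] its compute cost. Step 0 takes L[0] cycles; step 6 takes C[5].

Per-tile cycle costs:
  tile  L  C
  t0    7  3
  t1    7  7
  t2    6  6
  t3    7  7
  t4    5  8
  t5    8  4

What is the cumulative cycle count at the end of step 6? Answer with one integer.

end_cycle[6] = 47

  0. 7=7c; end=7; A:t0 B:-
  1. max(7,3)=7c; end=14; A:t0 B:t1
  2. max(6,7)=7c; end=21; A:t2 B:t1
  3. max(7,6)=7c; end=28; A:t2 B:t3
  4. max(5,7)=7c; end=35; A:t4 B:t3
  5. max(8,8)=8c; end=43; A:t4 B:t5
  6. 4=4c; end=47; A:t4 B:t5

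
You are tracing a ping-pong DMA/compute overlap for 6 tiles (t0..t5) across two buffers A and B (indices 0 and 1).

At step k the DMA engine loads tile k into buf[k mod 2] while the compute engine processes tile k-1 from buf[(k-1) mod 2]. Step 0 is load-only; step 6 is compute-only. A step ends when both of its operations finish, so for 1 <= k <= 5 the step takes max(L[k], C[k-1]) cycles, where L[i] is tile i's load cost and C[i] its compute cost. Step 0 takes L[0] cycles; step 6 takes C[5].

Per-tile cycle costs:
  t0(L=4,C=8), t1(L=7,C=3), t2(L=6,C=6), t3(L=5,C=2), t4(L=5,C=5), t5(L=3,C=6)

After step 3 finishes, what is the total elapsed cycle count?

  0. 4=4c; end=4; A:t0 B:-
  1. max(7,8)=8c; end=12; A:t0 B:t1
  2. max(6,3)=6c; end=18; A:t2 B:t1
  3. max(5,6)=6c; end=24; A:t2 B:t3
  4. max(5,2)=5c; end=29; A:t4 B:t3
  5. max(3,5)=5c; end=34; A:t4 B:t5
  6. 6=6c; end=40; A:t4 B:t5

end_cycle[3] = 24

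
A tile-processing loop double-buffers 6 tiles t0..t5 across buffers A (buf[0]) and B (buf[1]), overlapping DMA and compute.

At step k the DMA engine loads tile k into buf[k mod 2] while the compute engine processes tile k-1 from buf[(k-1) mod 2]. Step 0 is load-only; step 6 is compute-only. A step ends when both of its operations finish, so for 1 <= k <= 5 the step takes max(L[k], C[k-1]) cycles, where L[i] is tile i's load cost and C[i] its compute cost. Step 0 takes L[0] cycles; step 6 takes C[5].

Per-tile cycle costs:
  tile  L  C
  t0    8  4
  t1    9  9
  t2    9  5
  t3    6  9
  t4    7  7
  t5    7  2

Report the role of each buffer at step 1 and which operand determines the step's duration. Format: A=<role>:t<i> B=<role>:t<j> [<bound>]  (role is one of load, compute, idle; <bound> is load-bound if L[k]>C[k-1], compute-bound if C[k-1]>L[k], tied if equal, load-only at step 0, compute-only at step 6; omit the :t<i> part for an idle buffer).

step 0: L[0]=8 → dur=8, Σ=8 | A=load:t0 B=idle [load-only]
step 1: L[1]=9 C[0]=4 → dur=9, Σ=17 | A=compute:t0 B=load:t1 [load-bound]
step 2: L[2]=9 C[1]=9 → dur=9, Σ=26 | A=load:t2 B=compute:t1 [tied]
step 3: L[3]=6 C[2]=5 → dur=6, Σ=32 | A=compute:t2 B=load:t3 [load-bound]
step 4: L[4]=7 C[3]=9 → dur=9, Σ=41 | A=load:t4 B=compute:t3 [compute-bound]
step 5: L[5]=7 C[4]=7 → dur=7, Σ=48 | A=compute:t4 B=load:t5 [tied]
step 6: C[5]=2 → dur=2, Σ=50 | A=idle B=compute:t5 [compute-only]

step 1: A=compute:t0 B=load:t1 [load-bound]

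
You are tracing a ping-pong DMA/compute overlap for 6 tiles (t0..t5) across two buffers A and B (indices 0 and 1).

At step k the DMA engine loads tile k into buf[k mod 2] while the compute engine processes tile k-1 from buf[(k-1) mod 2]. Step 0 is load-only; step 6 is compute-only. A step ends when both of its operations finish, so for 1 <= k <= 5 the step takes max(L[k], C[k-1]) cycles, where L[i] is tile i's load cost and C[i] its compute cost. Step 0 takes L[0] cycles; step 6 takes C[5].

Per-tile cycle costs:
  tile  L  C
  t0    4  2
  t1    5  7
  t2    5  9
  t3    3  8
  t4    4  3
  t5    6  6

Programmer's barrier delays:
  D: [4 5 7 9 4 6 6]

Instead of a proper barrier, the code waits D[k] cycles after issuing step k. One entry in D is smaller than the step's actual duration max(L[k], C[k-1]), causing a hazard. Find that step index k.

hazard at step 4

step 0: need L[0]=4 = 4; D[0]=4 ok
step 1: need max(L[1]=5,C[0]=2) = 5; D[1]=5 ok
step 2: need max(L[2]=5,C[1]=7) = 7; D[2]=7 ok
step 3: need max(L[3]=3,C[2]=9) = 9; D[3]=9 ok
step 4: need max(L[4]=4,C[3]=8) = 8; D[4]=4 SHORT
step 5: need max(L[5]=6,C[4]=3) = 6; D[5]=6 ok
step 6: need C[5]=6 = 6; D[6]=6 ok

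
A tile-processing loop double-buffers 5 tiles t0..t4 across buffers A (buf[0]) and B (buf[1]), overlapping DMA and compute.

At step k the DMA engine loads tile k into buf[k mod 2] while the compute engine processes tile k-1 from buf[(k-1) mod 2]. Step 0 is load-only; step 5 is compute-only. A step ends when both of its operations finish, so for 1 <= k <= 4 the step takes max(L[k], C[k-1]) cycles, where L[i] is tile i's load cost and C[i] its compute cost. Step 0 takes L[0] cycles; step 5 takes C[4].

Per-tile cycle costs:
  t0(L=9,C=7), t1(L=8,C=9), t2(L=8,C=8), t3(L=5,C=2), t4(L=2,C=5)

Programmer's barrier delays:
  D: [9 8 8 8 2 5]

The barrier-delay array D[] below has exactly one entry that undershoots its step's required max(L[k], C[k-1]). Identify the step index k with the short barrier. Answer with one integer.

hazard at step 2

[0] required=L[0]=9=9 vs D=9 ok
[1] required=max(L[1]=8,C[0]=7)=8 vs D=8 ok
[2] required=max(L[2]=8,C[1]=9)=9 vs D=8 SHORT
[3] required=max(L[3]=5,C[2]=8)=8 vs D=8 ok
[4] required=max(L[4]=2,C[3]=2)=2 vs D=2 ok
[5] required=C[4]=5=5 vs D=5 ok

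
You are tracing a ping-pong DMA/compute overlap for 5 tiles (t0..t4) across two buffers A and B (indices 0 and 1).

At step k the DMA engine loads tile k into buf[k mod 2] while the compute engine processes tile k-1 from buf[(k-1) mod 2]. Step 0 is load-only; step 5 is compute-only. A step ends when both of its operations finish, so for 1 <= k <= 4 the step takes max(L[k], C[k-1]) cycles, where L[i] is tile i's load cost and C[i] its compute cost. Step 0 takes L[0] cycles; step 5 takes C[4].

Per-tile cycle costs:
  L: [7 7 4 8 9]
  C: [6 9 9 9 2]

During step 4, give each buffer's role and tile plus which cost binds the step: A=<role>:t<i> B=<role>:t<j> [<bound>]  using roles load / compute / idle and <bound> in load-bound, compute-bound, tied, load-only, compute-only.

step 4: A=load:t4 B=compute:t3 [tied]

k=0 load=t0/7c comp=- wait=7 total=7
k=1 load=t1/7c comp=t0/6c wait=7 total=14
k=2 load=t2/4c comp=t1/9c wait=9 total=23
k=3 load=t3/8c comp=t2/9c wait=9 total=32
k=4 load=t4/9c comp=t3/9c wait=9 total=41
k=5 load=- comp=t4/2c wait=2 total=43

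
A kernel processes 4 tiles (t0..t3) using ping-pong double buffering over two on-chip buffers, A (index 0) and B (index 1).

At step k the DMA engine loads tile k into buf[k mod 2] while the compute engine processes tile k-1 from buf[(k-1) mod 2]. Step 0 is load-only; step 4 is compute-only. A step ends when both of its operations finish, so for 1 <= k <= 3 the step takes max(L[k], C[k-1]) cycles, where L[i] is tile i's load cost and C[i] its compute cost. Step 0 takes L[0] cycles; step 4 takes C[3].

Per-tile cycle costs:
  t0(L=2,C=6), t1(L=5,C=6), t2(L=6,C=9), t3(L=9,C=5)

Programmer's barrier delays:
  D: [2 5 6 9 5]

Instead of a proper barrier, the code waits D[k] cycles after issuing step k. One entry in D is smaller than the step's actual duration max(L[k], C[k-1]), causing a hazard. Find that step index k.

hazard at step 1

step 0: need L[0]=2 = 2; D[0]=2 ok
step 1: need max(L[1]=5,C[0]=6) = 6; D[1]=5 SHORT
step 2: need max(L[2]=6,C[1]=6) = 6; D[2]=6 ok
step 3: need max(L[3]=9,C[2]=9) = 9; D[3]=9 ok
step 4: need C[3]=5 = 5; D[4]=5 ok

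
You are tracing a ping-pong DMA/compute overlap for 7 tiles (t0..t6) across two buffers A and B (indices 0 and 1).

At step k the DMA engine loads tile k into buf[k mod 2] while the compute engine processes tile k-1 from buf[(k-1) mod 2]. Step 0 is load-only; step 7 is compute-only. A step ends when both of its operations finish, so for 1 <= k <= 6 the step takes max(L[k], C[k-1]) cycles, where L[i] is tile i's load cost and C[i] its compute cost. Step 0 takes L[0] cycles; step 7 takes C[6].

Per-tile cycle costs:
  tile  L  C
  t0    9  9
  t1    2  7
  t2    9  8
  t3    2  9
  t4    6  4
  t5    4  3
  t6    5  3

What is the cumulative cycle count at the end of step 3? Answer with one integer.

k=0 load=t0/9c comp=- wait=9 total=9
k=1 load=t1/2c comp=t0/9c wait=9 total=18
k=2 load=t2/9c comp=t1/7c wait=9 total=27
k=3 load=t3/2c comp=t2/8c wait=8 total=35
k=4 load=t4/6c comp=t3/9c wait=9 total=44
k=5 load=t5/4c comp=t4/4c wait=4 total=48
k=6 load=t6/5c comp=t5/3c wait=5 total=53
k=7 load=- comp=t6/3c wait=3 total=56

end_cycle[3] = 35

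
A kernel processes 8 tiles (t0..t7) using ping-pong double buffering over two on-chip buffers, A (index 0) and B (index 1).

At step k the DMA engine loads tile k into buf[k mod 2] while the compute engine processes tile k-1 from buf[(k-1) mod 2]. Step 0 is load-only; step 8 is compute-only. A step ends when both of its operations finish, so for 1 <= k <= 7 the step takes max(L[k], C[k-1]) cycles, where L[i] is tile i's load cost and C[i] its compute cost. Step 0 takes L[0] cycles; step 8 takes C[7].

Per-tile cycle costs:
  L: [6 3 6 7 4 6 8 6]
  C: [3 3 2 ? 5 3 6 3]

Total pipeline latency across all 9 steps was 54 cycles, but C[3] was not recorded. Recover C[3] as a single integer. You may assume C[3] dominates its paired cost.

step 0 = dur = L[0]=6 = 6
step 1 = dur = max(L[1]=3, C[0]=3) = 3
step 2 = dur = max(L[2]=6, C[1]=3) = 6
step 3 = dur = max(L[3]=7, C[2]=2) = 7
step 4 = dur = max(L[4]=4, C[3]=?) = C[3]  (unknown; binding)
step 5 = dur = max(L[5]=6, C[4]=5) = 6
step 6 = dur = max(L[6]=8, C[5]=3) = 8
step 7 = dur = max(L[7]=6, C[6]=6) = 6
step 8 = dur = C[7]=3 = 3
sum of known step durations = 45
dur[4] = total - known = 54 - 45 = 9
C[3] is the binding max in step 4, so C[3] = dur[4] = 9

C[3] = 9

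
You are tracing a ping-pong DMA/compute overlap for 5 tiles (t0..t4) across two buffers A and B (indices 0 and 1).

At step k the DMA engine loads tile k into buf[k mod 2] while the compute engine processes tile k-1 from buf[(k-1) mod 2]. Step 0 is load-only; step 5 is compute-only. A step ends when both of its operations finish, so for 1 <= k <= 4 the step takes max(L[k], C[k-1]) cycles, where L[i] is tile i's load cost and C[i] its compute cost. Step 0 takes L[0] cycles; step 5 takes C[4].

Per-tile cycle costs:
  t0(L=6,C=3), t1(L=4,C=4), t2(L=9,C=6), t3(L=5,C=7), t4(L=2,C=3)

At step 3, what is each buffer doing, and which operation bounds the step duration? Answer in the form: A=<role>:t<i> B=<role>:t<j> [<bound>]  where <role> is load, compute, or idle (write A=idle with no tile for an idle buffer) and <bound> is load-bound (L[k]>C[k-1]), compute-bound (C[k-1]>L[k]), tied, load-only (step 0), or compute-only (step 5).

step 3: A=compute:t2 B=load:t3 [compute-bound]

step 0: L[0]=6 → dur=6, Σ=6 | A=load:t0 B=idle [load-only]
step 1: L[1]=4 C[0]=3 → dur=4, Σ=10 | A=compute:t0 B=load:t1 [load-bound]
step 2: L[2]=9 C[1]=4 → dur=9, Σ=19 | A=load:t2 B=compute:t1 [load-bound]
step 3: L[3]=5 C[2]=6 → dur=6, Σ=25 | A=compute:t2 B=load:t3 [compute-bound]
step 4: L[4]=2 C[3]=7 → dur=7, Σ=32 | A=load:t4 B=compute:t3 [compute-bound]
step 5: C[4]=3 → dur=3, Σ=35 | A=compute:t4 B=idle [compute-only]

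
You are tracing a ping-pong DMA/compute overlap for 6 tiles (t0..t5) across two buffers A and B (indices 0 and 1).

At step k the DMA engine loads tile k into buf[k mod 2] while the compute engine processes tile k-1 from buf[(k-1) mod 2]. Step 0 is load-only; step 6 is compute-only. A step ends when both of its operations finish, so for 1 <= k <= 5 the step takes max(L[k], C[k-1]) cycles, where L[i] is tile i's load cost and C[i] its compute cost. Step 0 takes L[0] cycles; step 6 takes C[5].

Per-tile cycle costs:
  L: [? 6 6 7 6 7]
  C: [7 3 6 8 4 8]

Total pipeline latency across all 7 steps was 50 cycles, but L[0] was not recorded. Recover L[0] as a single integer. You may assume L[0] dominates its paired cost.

L[0] = 7

step 0 → dur = L[0]=? = L[0]  (unknown; binding)
step 1 → dur = max(L[1]=6, C[0]=7) = 7
step 2 → dur = max(L[2]=6, C[1]=3) = 6
step 3 → dur = max(L[3]=7, C[2]=6) = 7
step 4 → dur = max(L[4]=6, C[3]=8) = 8
step 5 → dur = max(L[5]=7, C[4]=4) = 7
step 6 → dur = C[5]=8 = 8
sum of known step durations = 43
dur[0] = total - known = 50 - 43 = 7
L[0] is the binding max in step 0, so L[0] = dur[0] = 7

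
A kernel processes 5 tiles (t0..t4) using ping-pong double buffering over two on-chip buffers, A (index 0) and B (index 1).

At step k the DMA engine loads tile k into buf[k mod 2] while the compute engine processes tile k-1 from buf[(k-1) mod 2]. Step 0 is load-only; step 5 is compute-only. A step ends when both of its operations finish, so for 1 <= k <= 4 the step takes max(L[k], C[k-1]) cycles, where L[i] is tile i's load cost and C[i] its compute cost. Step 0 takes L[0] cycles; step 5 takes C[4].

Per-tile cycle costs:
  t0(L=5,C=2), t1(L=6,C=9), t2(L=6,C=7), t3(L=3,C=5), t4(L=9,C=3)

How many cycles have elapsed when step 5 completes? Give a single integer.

end_cycle[5] = 39

k=0 load=t0/5c comp=- wait=5 total=5
k=1 load=t1/6c comp=t0/2c wait=6 total=11
k=2 load=t2/6c comp=t1/9c wait=9 total=20
k=3 load=t3/3c comp=t2/7c wait=7 total=27
k=4 load=t4/9c comp=t3/5c wait=9 total=36
k=5 load=- comp=t4/3c wait=3 total=39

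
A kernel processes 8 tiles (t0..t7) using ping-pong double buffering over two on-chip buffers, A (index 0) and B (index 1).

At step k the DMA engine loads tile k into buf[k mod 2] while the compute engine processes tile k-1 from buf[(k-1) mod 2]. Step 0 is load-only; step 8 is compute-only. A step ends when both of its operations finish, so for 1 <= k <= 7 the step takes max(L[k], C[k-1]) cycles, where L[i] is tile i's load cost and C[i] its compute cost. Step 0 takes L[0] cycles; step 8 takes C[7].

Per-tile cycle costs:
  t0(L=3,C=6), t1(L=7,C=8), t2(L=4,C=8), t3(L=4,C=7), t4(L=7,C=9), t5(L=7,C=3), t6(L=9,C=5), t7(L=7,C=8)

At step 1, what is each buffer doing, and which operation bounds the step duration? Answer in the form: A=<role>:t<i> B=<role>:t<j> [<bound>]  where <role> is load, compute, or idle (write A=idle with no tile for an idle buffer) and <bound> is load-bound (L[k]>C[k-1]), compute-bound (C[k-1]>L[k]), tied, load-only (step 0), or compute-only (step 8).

step 1: A=compute:t0 B=load:t1 [load-bound]

[0] DMA t0→A (3c) ∥ CU idle ⇒ 3c, clock 3
[1] DMA t1→B (7c) ∥ CU A:t0 (6c) ⇒ 7c, clock 10
[2] DMA t2→A (4c) ∥ CU B:t1 (8c) ⇒ 8c, clock 18
[3] DMA t3→B (4c) ∥ CU A:t2 (8c) ⇒ 8c, clock 26
[4] DMA t4→A (7c) ∥ CU B:t3 (7c) ⇒ 7c, clock 33
[5] DMA t5→B (7c) ∥ CU A:t4 (9c) ⇒ 9c, clock 42
[6] DMA t6→A (9c) ∥ CU B:t5 (3c) ⇒ 9c, clock 51
[7] DMA t7→B (7c) ∥ CU A:t6 (5c) ⇒ 7c, clock 58
[8] DMA idle ∥ CU B:t7 (8c) ⇒ 8c, clock 66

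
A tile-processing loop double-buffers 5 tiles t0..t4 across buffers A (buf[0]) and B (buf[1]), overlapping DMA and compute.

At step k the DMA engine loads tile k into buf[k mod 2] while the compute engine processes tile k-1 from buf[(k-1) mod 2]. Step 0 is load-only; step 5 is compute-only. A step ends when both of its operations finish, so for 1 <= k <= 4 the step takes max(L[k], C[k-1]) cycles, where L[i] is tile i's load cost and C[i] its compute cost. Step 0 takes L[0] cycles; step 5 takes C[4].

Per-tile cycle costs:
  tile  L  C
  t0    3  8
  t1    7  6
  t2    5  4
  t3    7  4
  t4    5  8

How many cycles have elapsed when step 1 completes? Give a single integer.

end_cycle[1] = 11

[0] DMA t0→A (3c) ∥ CU idle ⇒ 3c, clock 3
[1] DMA t1→B (7c) ∥ CU A:t0 (8c) ⇒ 8c, clock 11
[2] DMA t2→A (5c) ∥ CU B:t1 (6c) ⇒ 6c, clock 17
[3] DMA t3→B (7c) ∥ CU A:t2 (4c) ⇒ 7c, clock 24
[4] DMA t4→A (5c) ∥ CU B:t3 (4c) ⇒ 5c, clock 29
[5] DMA idle ∥ CU A:t4 (8c) ⇒ 8c, clock 37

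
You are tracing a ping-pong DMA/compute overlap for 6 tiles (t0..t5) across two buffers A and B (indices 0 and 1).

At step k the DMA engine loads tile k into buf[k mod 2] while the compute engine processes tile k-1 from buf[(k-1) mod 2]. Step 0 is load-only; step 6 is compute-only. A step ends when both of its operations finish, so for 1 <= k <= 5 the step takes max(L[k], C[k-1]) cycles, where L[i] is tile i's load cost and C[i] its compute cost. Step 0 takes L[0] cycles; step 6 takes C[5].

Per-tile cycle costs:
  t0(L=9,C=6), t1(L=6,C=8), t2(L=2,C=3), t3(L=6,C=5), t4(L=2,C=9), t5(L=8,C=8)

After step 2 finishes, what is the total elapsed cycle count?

end_cycle[2] = 23

[0] DMA t0→A (9c) ∥ CU idle ⇒ 9c, clock 9
[1] DMA t1→B (6c) ∥ CU A:t0 (6c) ⇒ 6c, clock 15
[2] DMA t2→A (2c) ∥ CU B:t1 (8c) ⇒ 8c, clock 23
[3] DMA t3→B (6c) ∥ CU A:t2 (3c) ⇒ 6c, clock 29
[4] DMA t4→A (2c) ∥ CU B:t3 (5c) ⇒ 5c, clock 34
[5] DMA t5→B (8c) ∥ CU A:t4 (9c) ⇒ 9c, clock 43
[6] DMA idle ∥ CU B:t5 (8c) ⇒ 8c, clock 51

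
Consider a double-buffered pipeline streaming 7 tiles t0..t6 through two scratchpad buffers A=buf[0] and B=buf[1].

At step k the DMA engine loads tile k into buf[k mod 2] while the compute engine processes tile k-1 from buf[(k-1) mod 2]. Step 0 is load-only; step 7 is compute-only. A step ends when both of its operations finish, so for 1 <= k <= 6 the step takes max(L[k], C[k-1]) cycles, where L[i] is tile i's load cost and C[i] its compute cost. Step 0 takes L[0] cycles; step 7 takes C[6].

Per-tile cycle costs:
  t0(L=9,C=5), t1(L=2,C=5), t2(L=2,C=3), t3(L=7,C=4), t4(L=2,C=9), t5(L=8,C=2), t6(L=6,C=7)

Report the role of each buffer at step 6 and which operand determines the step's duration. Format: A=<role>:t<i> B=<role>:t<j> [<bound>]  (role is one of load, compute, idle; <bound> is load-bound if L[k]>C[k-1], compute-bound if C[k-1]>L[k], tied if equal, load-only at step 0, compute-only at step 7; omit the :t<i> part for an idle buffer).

  0. 9=9c; end=9; A:t0 B:-
  1. max(2,5)=5c; end=14; A:t0 B:t1
  2. max(2,5)=5c; end=19; A:t2 B:t1
  3. max(7,3)=7c; end=26; A:t2 B:t3
  4. max(2,4)=4c; end=30; A:t4 B:t3
  5. max(8,9)=9c; end=39; A:t4 B:t5
  6. max(6,2)=6c; end=45; A:t6 B:t5
  7. 7=7c; end=52; A:t6 B:t5

step 6: A=load:t6 B=compute:t5 [load-bound]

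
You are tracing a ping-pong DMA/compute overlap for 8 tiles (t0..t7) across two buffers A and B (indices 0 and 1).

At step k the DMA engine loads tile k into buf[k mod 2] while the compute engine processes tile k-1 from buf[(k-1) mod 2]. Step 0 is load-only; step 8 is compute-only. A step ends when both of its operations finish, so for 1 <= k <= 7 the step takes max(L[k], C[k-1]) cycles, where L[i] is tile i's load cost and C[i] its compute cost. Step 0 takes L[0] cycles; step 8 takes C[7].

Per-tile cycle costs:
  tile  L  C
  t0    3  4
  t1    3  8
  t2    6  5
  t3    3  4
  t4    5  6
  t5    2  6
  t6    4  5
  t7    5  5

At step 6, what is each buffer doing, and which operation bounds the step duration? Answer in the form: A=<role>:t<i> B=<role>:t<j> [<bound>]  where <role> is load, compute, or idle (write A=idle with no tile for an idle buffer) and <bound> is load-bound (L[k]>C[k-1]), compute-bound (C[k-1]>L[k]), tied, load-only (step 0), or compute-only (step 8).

  0. 3=3c; end=3; A:t0 B:-
  1. max(3,4)=4c; end=7; A:t0 B:t1
  2. max(6,8)=8c; end=15; A:t2 B:t1
  3. max(3,5)=5c; end=20; A:t2 B:t3
  4. max(5,4)=5c; end=25; A:t4 B:t3
  5. max(2,6)=6c; end=31; A:t4 B:t5
  6. max(4,6)=6c; end=37; A:t6 B:t5
  7. max(5,5)=5c; end=42; A:t6 B:t7
  8. 5=5c; end=47; A:t6 B:t7

step 6: A=load:t6 B=compute:t5 [compute-bound]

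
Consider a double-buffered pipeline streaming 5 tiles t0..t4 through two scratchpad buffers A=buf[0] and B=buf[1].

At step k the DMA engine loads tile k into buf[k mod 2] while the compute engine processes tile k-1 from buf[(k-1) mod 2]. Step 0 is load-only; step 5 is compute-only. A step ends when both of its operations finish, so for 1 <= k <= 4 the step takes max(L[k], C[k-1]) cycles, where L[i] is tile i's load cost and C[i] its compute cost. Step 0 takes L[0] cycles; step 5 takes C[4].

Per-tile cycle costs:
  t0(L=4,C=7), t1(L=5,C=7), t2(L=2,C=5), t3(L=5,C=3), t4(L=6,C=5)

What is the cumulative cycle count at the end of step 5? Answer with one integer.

end_cycle[5] = 34

k=0 load=t0/4c comp=- wait=4 total=4
k=1 load=t1/5c comp=t0/7c wait=7 total=11
k=2 load=t2/2c comp=t1/7c wait=7 total=18
k=3 load=t3/5c comp=t2/5c wait=5 total=23
k=4 load=t4/6c comp=t3/3c wait=6 total=29
k=5 load=- comp=t4/5c wait=5 total=34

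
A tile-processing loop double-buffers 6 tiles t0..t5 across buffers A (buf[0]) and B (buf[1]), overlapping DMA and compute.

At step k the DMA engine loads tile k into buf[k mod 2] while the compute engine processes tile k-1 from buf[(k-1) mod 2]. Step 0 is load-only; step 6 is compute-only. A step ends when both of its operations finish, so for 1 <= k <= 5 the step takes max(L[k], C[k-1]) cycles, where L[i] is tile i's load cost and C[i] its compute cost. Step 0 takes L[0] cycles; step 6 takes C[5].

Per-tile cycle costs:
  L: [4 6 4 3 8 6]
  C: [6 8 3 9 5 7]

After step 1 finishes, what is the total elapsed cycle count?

  0. 4=4c; end=4; A:t0 B:-
  1. max(6,6)=6c; end=10; A:t0 B:t1
  2. max(4,8)=8c; end=18; A:t2 B:t1
  3. max(3,3)=3c; end=21; A:t2 B:t3
  4. max(8,9)=9c; end=30; A:t4 B:t3
  5. max(6,5)=6c; end=36; A:t4 B:t5
  6. 7=7c; end=43; A:t4 B:t5

end_cycle[1] = 10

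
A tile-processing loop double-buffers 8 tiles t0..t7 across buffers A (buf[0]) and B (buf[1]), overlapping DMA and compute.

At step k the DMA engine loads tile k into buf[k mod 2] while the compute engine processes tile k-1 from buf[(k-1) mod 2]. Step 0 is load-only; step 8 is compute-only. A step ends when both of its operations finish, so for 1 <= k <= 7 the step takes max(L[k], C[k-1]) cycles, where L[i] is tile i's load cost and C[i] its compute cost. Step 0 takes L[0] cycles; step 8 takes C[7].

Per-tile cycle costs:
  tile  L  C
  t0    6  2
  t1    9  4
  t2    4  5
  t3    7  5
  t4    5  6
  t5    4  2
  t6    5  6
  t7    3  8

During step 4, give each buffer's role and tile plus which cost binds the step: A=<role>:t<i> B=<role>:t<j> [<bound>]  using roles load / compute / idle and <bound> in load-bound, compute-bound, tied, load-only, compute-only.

  0. 6=6c; end=6; A:t0 B:-
  1. max(9,2)=9c; end=15; A:t0 B:t1
  2. max(4,4)=4c; end=19; A:t2 B:t1
  3. max(7,5)=7c; end=26; A:t2 B:t3
  4. max(5,5)=5c; end=31; A:t4 B:t3
  5. max(4,6)=6c; end=37; A:t4 B:t5
  6. max(5,2)=5c; end=42; A:t6 B:t5
  7. max(3,6)=6c; end=48; A:t6 B:t7
  8. 8=8c; end=56; A:t6 B:t7

step 4: A=load:t4 B=compute:t3 [tied]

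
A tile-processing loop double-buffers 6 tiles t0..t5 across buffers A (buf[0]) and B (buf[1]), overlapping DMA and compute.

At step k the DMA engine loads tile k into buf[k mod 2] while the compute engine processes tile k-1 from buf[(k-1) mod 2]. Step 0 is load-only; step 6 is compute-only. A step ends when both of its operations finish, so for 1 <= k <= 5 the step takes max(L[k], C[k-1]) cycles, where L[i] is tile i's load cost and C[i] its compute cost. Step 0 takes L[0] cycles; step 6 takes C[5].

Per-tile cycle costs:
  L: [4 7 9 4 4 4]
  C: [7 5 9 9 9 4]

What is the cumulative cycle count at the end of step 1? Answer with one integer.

end_cycle[1] = 11

  0. 4=4c; end=4; A:t0 B:-
  1. max(7,7)=7c; end=11; A:t0 B:t1
  2. max(9,5)=9c; end=20; A:t2 B:t1
  3. max(4,9)=9c; end=29; A:t2 B:t3
  4. max(4,9)=9c; end=38; A:t4 B:t3
  5. max(4,9)=9c; end=47; A:t4 B:t5
  6. 4=4c; end=51; A:t4 B:t5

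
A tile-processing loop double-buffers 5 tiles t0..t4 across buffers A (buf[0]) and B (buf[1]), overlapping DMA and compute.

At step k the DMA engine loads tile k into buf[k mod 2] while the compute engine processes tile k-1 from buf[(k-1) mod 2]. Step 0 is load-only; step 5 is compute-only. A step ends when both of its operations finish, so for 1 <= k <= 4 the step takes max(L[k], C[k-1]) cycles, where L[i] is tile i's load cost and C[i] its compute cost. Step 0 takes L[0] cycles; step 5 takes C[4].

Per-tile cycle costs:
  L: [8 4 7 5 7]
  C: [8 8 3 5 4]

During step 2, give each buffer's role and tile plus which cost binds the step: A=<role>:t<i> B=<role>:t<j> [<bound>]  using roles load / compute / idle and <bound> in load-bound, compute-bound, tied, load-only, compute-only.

step 2: A=load:t2 B=compute:t1 [compute-bound]

[0] DMA t0→A (8c) ∥ CU idle ⇒ 8c, clock 8
[1] DMA t1→B (4c) ∥ CU A:t0 (8c) ⇒ 8c, clock 16
[2] DMA t2→A (7c) ∥ CU B:t1 (8c) ⇒ 8c, clock 24
[3] DMA t3→B (5c) ∥ CU A:t2 (3c) ⇒ 5c, clock 29
[4] DMA t4→A (7c) ∥ CU B:t3 (5c) ⇒ 7c, clock 36
[5] DMA idle ∥ CU A:t4 (4c) ⇒ 4c, clock 40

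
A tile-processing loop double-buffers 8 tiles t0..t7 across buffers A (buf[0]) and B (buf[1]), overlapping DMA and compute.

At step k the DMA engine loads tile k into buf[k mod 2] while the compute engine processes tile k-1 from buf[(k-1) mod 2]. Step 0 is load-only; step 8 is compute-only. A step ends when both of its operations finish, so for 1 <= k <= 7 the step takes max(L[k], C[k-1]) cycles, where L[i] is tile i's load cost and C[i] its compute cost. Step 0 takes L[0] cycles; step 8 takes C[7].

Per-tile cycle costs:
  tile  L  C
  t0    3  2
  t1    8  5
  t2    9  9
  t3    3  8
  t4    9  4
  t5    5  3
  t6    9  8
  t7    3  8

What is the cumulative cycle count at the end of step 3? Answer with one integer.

[0] DMA t0→A (3c) ∥ CU idle ⇒ 3c, clock 3
[1] DMA t1→B (8c) ∥ CU A:t0 (2c) ⇒ 8c, clock 11
[2] DMA t2→A (9c) ∥ CU B:t1 (5c) ⇒ 9c, clock 20
[3] DMA t3→B (3c) ∥ CU A:t2 (9c) ⇒ 9c, clock 29
[4] DMA t4→A (9c) ∥ CU B:t3 (8c) ⇒ 9c, clock 38
[5] DMA t5→B (5c) ∥ CU A:t4 (4c) ⇒ 5c, clock 43
[6] DMA t6→A (9c) ∥ CU B:t5 (3c) ⇒ 9c, clock 52
[7] DMA t7→B (3c) ∥ CU A:t6 (8c) ⇒ 8c, clock 60
[8] DMA idle ∥ CU B:t7 (8c) ⇒ 8c, clock 68

end_cycle[3] = 29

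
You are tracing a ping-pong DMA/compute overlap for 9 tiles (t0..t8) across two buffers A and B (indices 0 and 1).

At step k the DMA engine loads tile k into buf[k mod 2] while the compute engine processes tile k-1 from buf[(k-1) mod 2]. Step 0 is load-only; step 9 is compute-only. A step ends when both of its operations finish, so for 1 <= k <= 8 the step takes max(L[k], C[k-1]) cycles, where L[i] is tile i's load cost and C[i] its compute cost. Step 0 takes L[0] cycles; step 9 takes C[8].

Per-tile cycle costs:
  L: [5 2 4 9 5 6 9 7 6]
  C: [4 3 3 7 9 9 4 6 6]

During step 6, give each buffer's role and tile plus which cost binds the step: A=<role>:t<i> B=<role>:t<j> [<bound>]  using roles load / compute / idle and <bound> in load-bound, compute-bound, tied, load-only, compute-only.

step 6: A=load:t6 B=compute:t5 [tied]

k=0 load=t0/5c comp=- wait=5 total=5
k=1 load=t1/2c comp=t0/4c wait=4 total=9
k=2 load=t2/4c comp=t1/3c wait=4 total=13
k=3 load=t3/9c comp=t2/3c wait=9 total=22
k=4 load=t4/5c comp=t3/7c wait=7 total=29
k=5 load=t5/6c comp=t4/9c wait=9 total=38
k=6 load=t6/9c comp=t5/9c wait=9 total=47
k=7 load=t7/7c comp=t6/4c wait=7 total=54
k=8 load=t8/6c comp=t7/6c wait=6 total=60
k=9 load=- comp=t8/6c wait=6 total=66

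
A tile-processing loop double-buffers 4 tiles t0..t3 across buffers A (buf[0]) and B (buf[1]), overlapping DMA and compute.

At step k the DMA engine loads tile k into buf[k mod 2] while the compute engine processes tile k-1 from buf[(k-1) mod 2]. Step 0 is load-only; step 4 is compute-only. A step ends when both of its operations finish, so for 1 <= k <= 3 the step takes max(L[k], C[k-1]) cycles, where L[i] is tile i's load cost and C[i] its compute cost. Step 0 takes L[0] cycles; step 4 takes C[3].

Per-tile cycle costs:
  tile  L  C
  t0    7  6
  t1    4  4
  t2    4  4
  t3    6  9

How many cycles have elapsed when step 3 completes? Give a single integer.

[0] DMA t0→A (7c) ∥ CU idle ⇒ 7c, clock 7
[1] DMA t1→B (4c) ∥ CU A:t0 (6c) ⇒ 6c, clock 13
[2] DMA t2→A (4c) ∥ CU B:t1 (4c) ⇒ 4c, clock 17
[3] DMA t3→B (6c) ∥ CU A:t2 (4c) ⇒ 6c, clock 23
[4] DMA idle ∥ CU B:t3 (9c) ⇒ 9c, clock 32

end_cycle[3] = 23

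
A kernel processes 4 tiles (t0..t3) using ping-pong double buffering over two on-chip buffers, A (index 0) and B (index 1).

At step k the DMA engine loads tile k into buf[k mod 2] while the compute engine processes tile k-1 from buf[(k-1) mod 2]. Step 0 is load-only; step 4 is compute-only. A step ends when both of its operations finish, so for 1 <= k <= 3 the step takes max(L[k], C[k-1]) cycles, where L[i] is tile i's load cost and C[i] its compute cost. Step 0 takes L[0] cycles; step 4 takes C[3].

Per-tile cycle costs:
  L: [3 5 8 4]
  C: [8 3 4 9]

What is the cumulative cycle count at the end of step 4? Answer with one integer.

end_cycle[4] = 32

  0. 3=3c; end=3; A:t0 B:-
  1. max(5,8)=8c; end=11; A:t0 B:t1
  2. max(8,3)=8c; end=19; A:t2 B:t1
  3. max(4,4)=4c; end=23; A:t2 B:t3
  4. 9=9c; end=32; A:t2 B:t3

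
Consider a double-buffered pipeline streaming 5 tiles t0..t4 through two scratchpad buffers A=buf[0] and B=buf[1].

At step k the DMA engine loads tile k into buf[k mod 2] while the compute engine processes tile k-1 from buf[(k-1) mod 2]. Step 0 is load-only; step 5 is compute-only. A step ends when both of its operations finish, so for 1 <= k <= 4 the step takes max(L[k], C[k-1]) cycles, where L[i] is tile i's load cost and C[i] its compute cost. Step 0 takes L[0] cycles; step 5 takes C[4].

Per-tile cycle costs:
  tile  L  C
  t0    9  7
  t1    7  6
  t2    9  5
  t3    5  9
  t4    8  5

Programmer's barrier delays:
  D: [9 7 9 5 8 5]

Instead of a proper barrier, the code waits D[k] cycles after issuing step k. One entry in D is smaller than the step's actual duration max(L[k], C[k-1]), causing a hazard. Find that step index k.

hazard at step 4

step 0: need L[0]=9 = 9; D[0]=9 ok
step 1: need max(L[1]=7,C[0]=7) = 7; D[1]=7 ok
step 2: need max(L[2]=9,C[1]=6) = 9; D[2]=9 ok
step 3: need max(L[3]=5,C[2]=5) = 5; D[3]=5 ok
step 4: need max(L[4]=8,C[3]=9) = 9; D[4]=8 SHORT
step 5: need C[4]=5 = 5; D[5]=5 ok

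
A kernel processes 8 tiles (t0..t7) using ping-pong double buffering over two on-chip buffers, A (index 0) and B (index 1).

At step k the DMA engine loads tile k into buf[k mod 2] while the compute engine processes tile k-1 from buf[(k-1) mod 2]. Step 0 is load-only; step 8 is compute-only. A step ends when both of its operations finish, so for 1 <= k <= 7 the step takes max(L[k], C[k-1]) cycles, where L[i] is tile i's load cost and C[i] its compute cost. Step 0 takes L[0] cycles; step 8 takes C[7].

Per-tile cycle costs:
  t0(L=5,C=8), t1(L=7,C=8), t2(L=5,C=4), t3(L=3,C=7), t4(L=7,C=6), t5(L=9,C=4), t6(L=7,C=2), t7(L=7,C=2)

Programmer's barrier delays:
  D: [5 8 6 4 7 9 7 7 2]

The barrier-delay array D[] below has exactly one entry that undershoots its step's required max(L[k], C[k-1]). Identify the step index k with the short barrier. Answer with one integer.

hazard at step 2

k=0 barrier L[0]=5→5c, D[0]=5 ok
k=1 barrier max(L[1]=7,C[0]=8)→8c, D[1]=8 ok
k=2 barrier max(L[2]=5,C[1]=8)→8c, D[2]=6 SHORT
k=3 barrier max(L[3]=3,C[2]=4)→4c, D[3]=4 ok
k=4 barrier max(L[4]=7,C[3]=7)→7c, D[4]=7 ok
k=5 barrier max(L[5]=9,C[4]=6)→9c, D[5]=9 ok
k=6 barrier max(L[6]=7,C[5]=4)→7c, D[6]=7 ok
k=7 barrier max(L[7]=7,C[6]=2)→7c, D[7]=7 ok
k=8 barrier C[7]=2→2c, D[8]=2 ok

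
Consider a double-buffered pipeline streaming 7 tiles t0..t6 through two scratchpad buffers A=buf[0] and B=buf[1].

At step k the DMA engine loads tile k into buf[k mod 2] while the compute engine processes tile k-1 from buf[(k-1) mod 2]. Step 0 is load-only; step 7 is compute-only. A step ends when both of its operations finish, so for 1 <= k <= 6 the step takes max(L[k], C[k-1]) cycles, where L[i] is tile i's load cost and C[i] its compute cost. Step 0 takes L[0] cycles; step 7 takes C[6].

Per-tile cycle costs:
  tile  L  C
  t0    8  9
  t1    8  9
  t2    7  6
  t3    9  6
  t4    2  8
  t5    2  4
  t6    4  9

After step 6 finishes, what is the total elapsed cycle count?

  0. 8=8c; end=8; A:t0 B:-
  1. max(8,9)=9c; end=17; A:t0 B:t1
  2. max(7,9)=9c; end=26; A:t2 B:t1
  3. max(9,6)=9c; end=35; A:t2 B:t3
  4. max(2,6)=6c; end=41; A:t4 B:t3
  5. max(2,8)=8c; end=49; A:t4 B:t5
  6. max(4,4)=4c; end=53; A:t6 B:t5
  7. 9=9c; end=62; A:t6 B:t5

end_cycle[6] = 53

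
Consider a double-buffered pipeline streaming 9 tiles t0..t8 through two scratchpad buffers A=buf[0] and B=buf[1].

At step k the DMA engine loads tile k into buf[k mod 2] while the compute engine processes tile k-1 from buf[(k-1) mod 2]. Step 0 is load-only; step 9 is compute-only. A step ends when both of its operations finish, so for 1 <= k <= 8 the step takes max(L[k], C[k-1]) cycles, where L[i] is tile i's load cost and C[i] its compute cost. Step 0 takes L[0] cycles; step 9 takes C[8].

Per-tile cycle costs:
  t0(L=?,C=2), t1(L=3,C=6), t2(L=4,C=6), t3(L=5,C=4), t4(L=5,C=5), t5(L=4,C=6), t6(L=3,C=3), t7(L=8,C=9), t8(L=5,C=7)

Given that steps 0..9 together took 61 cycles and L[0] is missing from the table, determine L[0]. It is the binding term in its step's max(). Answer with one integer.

step 0 → dur = L[0]=? = L[0]  (unknown; binding)
step 1 → dur = max(L[1]=3, C[0]=2) = 3
step 2 → dur = max(L[2]=4, C[1]=6) = 6
step 3 → dur = max(L[3]=5, C[2]=6) = 6
step 4 → dur = max(L[4]=5, C[3]=4) = 5
step 5 → dur = max(L[5]=4, C[4]=5) = 5
step 6 → dur = max(L[6]=3, C[5]=6) = 6
step 7 → dur = max(L[7]=8, C[6]=3) = 8
step 8 → dur = max(L[8]=5, C[7]=9) = 9
step 9 → dur = C[8]=7 = 7
sum of known step durations = 55
dur[0] = total - known = 61 - 55 = 6
L[0] is the binding max in step 0, so L[0] = dur[0] = 6

L[0] = 6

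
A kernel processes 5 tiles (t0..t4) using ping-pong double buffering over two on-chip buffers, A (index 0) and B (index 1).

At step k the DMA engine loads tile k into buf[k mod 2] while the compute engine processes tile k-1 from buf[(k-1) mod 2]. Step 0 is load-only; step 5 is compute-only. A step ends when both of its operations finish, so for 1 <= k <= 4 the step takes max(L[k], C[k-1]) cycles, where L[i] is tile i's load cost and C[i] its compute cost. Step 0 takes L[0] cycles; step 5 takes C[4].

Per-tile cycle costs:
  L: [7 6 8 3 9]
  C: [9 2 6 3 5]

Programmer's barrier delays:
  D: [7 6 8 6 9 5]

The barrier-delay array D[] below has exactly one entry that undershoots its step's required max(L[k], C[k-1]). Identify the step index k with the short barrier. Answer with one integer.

k=0 barrier L[0]=7→7c, D[0]=7 ok
k=1 barrier max(L[1]=6,C[0]=9)→9c, D[1]=6 SHORT
k=2 barrier max(L[2]=8,C[1]=2)→8c, D[2]=8 ok
k=3 barrier max(L[3]=3,C[2]=6)→6c, D[3]=6 ok
k=4 barrier max(L[4]=9,C[3]=3)→9c, D[4]=9 ok
k=5 barrier C[4]=5→5c, D[5]=5 ok

hazard at step 1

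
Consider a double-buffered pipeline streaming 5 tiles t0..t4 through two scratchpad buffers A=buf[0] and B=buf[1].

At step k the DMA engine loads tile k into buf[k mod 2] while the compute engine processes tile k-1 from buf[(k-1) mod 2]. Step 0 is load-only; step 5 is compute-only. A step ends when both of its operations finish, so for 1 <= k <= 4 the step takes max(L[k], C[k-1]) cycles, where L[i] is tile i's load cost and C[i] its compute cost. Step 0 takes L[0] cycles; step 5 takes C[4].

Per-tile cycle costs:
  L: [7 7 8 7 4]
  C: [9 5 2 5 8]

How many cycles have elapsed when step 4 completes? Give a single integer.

k=0 load=t0/7c comp=- wait=7 total=7
k=1 load=t1/7c comp=t0/9c wait=9 total=16
k=2 load=t2/8c comp=t1/5c wait=8 total=24
k=3 load=t3/7c comp=t2/2c wait=7 total=31
k=4 load=t4/4c comp=t3/5c wait=5 total=36
k=5 load=- comp=t4/8c wait=8 total=44

end_cycle[4] = 36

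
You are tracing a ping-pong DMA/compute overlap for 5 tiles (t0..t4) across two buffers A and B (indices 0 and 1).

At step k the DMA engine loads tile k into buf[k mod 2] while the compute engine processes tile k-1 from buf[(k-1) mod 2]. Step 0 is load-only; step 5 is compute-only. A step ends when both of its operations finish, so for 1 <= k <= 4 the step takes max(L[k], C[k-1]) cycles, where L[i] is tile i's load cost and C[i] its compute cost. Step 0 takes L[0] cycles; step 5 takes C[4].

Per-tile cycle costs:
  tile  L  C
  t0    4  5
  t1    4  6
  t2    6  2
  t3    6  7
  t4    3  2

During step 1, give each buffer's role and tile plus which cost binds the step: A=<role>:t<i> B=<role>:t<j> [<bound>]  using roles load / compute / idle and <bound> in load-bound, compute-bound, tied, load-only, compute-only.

step 1: A=compute:t0 B=load:t1 [compute-bound]

k=0 load=t0/4c comp=- wait=4 total=4
k=1 load=t1/4c comp=t0/5c wait=5 total=9
k=2 load=t2/6c comp=t1/6c wait=6 total=15
k=3 load=t3/6c comp=t2/2c wait=6 total=21
k=4 load=t4/3c comp=t3/7c wait=7 total=28
k=5 load=- comp=t4/2c wait=2 total=30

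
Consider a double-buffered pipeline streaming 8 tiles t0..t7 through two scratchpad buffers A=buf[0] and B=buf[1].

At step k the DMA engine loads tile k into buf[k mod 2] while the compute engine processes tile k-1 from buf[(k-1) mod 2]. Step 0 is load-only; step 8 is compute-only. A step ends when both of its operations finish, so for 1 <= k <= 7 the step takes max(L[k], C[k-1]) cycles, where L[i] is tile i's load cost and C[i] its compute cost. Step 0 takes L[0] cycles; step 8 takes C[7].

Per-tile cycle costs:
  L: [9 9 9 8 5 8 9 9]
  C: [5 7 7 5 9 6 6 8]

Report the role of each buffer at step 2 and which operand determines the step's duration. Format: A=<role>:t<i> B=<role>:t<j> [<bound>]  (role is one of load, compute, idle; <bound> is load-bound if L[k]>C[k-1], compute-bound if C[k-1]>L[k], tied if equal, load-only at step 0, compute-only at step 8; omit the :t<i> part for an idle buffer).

step 2: A=load:t2 B=compute:t1 [load-bound]

k=0 load=t0/9c comp=- wait=9 total=9
k=1 load=t1/9c comp=t0/5c wait=9 total=18
k=2 load=t2/9c comp=t1/7c wait=9 total=27
k=3 load=t3/8c comp=t2/7c wait=8 total=35
k=4 load=t4/5c comp=t3/5c wait=5 total=40
k=5 load=t5/8c comp=t4/9c wait=9 total=49
k=6 load=t6/9c comp=t5/6c wait=9 total=58
k=7 load=t7/9c comp=t6/6c wait=9 total=67
k=8 load=- comp=t7/8c wait=8 total=75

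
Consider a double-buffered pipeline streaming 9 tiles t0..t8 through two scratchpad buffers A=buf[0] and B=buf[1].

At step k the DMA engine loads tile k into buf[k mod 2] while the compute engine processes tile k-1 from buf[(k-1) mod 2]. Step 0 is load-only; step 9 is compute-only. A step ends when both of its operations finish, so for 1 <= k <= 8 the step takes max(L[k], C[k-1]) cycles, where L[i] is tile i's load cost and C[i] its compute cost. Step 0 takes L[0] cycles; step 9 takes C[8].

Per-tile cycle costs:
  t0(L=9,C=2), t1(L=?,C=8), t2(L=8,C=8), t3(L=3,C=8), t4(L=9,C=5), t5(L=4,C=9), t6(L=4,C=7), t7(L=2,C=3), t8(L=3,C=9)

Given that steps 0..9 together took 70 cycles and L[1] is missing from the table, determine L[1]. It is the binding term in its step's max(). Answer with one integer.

step 0 → dur = L[0]=9 = 9
step 1 → dur = max(L[1]=?, C[0]=2) = L[1]  (unknown; binding)
step 2 → dur = max(L[2]=8, C[1]=8) = 8
step 3 → dur = max(L[3]=3, C[2]=8) = 8
step 4 → dur = max(L[4]=9, C[3]=8) = 9
step 5 → dur = max(L[5]=4, C[4]=5) = 5
step 6 → dur = max(L[6]=4, C[5]=9) = 9
step 7 → dur = max(L[7]=2, C[6]=7) = 7
step 8 → dur = max(L[8]=3, C[7]=3) = 3
step 9 → dur = C[8]=9 = 9
sum of known step durations = 67
dur[1] = total - known = 70 - 67 = 3
L[1] is the binding max in step 1, so L[1] = dur[1] = 3

L[1] = 3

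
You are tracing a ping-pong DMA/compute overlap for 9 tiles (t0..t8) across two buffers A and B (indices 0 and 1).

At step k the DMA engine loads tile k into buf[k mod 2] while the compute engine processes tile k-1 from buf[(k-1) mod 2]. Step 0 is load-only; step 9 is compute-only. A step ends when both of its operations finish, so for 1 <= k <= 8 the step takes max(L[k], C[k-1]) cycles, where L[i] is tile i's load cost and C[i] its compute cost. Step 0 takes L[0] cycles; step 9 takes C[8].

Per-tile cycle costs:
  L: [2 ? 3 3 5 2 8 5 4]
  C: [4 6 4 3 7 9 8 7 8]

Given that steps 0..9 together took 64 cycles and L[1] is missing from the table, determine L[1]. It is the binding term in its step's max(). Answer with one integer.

step 0 → dur = L[0]=2 = 2
step 1 → dur = max(L[1]=?, C[0]=4) = L[1]  (unknown; binding)
step 2 → dur = max(L[2]=3, C[1]=6) = 6
step 3 → dur = max(L[3]=3, C[2]=4) = 4
step 4 → dur = max(L[4]=5, C[3]=3) = 5
step 5 → dur = max(L[5]=2, C[4]=7) = 7
step 6 → dur = max(L[6]=8, C[5]=9) = 9
step 7 → dur = max(L[7]=5, C[6]=8) = 8
step 8 → dur = max(L[8]=4, C[7]=7) = 7
step 9 → dur = C[8]=8 = 8
sum of known step durations = 56
dur[1] = total - known = 64 - 56 = 8
L[1] is the binding max in step 1, so L[1] = dur[1] = 8

L[1] = 8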